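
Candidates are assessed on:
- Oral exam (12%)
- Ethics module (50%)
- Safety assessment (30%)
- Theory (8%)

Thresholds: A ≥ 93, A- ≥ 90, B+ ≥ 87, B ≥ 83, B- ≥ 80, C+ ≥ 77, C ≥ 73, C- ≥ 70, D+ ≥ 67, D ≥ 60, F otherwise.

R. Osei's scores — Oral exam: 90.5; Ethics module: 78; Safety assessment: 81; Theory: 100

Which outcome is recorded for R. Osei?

B-

Weighted total:
  Oral exam 90.5 × 0.12 = 10.86
  Ethics module 78 × 0.5 = 39
  Safety assessment 81 × 0.3 = 24.3
  Theory 100 × 0.08 = 8
Sum = 82.16
82.16 is ≥ 80 and < 83 → B-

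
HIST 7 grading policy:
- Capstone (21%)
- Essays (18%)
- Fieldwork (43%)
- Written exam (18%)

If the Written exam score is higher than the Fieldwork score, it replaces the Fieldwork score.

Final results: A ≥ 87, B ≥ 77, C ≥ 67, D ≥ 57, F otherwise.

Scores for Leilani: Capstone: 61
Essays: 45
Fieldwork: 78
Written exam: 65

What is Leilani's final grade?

Written exam (65) ≤ Fieldwork (78), so Fieldwork stays at 78.
Weighted total:
  Capstone 61 × 0.21 = 12.81
  Essays 45 × 0.18 = 8.1
  Fieldwork 78 × 0.43 = 33.54
  Written exam 65 × 0.18 = 11.7
Sum = 66.15
66.15 is ≥ 57 and < 67 → D

D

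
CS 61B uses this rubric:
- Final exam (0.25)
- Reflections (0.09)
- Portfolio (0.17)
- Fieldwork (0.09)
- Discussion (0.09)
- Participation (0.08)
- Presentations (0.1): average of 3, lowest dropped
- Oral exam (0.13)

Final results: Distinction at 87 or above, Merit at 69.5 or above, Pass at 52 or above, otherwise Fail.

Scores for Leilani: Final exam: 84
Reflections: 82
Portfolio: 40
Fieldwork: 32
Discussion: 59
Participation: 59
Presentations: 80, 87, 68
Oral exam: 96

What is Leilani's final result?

Pass

Presentations: drop 68 → average of remaining 2 = 167/2 = 83.5
Weighted total:
  Final exam 84 × 0.25 = 21
  Reflections 82 × 0.09 = 7.38
  Portfolio 40 × 0.17 = 6.8
  Fieldwork 32 × 0.09 = 2.88
  Discussion 59 × 0.09 = 5.31
  Participation 59 × 0.08 = 4.72
  Presentations 83.5 × 0.1 = 8.35
  Oral exam 96 × 0.13 = 12.48
Sum = 68.92
68.92 is ≥ 52 and < 69.5 → Pass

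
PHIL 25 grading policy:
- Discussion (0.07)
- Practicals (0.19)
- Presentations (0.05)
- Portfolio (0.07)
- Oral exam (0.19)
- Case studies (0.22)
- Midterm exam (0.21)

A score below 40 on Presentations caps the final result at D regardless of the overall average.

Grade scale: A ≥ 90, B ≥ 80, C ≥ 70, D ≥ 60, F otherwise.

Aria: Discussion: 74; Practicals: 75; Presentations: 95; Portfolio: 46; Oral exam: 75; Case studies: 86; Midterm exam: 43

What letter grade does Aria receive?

D

Presentations score 95 ≥ 40: minimum met.
Weighted total:
  Discussion 74 × 0.07 = 5.18
  Practicals 75 × 0.19 = 14.25
  Presentations 95 × 0.05 = 4.75
  Portfolio 46 × 0.07 = 3.22
  Oral exam 75 × 0.19 = 14.25
  Case studies 86 × 0.22 = 18.92
  Midterm exam 43 × 0.21 = 9.03
Sum = 69.6
69.6 is ≥ 60 and < 70 → D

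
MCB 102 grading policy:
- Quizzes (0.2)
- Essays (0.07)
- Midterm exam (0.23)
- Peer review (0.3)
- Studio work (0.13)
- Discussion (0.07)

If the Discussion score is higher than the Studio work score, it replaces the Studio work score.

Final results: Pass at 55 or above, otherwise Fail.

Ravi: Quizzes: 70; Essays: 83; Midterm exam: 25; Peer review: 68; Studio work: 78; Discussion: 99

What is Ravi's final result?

Pass

Discussion (99) > Studio work (78), so Studio work counts as 99.
Weighted total:
  Quizzes 70 × 0.2 = 14
  Essays 83 × 0.07 = 5.81
  Midterm exam 25 × 0.23 = 5.75
  Peer review 68 × 0.3 = 20.4
  Studio work 99 × 0.13 = 12.87
  Discussion 99 × 0.07 = 6.93
Sum = 65.76
65.76 ≥ 55 → Pass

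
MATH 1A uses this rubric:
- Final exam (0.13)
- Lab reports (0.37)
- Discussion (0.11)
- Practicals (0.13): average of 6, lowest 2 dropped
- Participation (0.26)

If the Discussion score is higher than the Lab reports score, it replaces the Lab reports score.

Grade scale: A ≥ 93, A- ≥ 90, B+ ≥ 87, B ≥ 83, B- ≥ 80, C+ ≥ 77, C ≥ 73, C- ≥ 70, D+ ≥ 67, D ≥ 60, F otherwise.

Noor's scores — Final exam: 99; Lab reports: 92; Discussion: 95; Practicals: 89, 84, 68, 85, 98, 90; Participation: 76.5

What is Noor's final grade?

A-

Practicals: drop 68, 84 → average of remaining 4 = 362/4 = 90.5
Discussion (95) > Lab reports (92), so Lab reports counts as 95.
Weighted total:
  Final exam 99 × 0.13 = 12.87
  Lab reports 95 × 0.37 = 35.15
  Discussion 95 × 0.11 = 10.45
  Practicals 90.5 × 0.13 = 11.765
  Participation 76.5 × 0.26 = 19.89
Sum = 90.125
90.125 is ≥ 90 and < 93 → A-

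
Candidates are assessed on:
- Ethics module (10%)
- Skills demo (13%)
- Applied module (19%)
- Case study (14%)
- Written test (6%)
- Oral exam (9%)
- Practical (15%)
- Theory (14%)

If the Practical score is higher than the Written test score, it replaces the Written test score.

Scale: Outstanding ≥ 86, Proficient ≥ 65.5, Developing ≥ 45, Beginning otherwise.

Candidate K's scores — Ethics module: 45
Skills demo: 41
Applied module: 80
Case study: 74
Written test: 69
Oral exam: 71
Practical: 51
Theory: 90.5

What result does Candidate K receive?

Practical (51) ≤ Written test (69), so Written test stays at 69.
Weighted total:
  Ethics module 45 × 0.1 = 4.5
  Skills demo 41 × 0.13 = 5.33
  Applied module 80 × 0.19 = 15.2
  Case study 74 × 0.14 = 10.36
  Written test 69 × 0.06 = 4.14
  Oral exam 71 × 0.09 = 6.39
  Practical 51 × 0.15 = 7.65
  Theory 90.5 × 0.14 = 12.67
Sum = 66.24
66.24 is ≥ 65.5 and < 86 → Proficient

Proficient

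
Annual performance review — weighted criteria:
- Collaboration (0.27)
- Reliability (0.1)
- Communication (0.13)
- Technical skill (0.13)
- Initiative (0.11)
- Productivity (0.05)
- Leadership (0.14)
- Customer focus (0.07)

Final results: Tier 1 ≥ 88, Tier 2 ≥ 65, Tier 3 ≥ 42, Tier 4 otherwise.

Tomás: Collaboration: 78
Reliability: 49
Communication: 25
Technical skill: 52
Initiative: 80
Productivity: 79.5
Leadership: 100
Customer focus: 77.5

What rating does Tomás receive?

Tier 2

Weighted total:
  Collaboration 78 × 0.27 = 21.06
  Reliability 49 × 0.1 = 4.9
  Communication 25 × 0.13 = 3.25
  Technical skill 52 × 0.13 = 6.76
  Initiative 80 × 0.11 = 8.8
  Productivity 79.5 × 0.05 = 3.975
  Leadership 100 × 0.14 = 14
  Customer focus 77.5 × 0.07 = 5.425
Sum = 68.17
68.17 is ≥ 65 and < 88 → Tier 2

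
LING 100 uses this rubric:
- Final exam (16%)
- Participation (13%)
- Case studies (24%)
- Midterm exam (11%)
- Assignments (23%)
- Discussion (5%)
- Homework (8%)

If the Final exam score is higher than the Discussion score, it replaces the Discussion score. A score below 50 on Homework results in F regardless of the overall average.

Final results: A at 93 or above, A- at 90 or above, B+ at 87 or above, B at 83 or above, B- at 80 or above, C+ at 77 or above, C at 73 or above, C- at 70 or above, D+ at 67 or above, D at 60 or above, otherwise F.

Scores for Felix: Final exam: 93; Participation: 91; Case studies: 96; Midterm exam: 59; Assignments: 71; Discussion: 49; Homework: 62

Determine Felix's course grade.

B-

Final exam (93) > Discussion (49), so Discussion counts as 93.
Homework score 62 ≥ 50: minimum met.
Weighted total:
  Final exam 93 × 0.16 = 14.88
  Participation 91 × 0.13 = 11.83
  Case studies 96 × 0.24 = 23.04
  Midterm exam 59 × 0.11 = 6.49
  Assignments 71 × 0.23 = 16.33
  Discussion 93 × 0.05 = 4.65
  Homework 62 × 0.08 = 4.96
Sum = 82.18
82.18 is ≥ 80 and < 83 → B-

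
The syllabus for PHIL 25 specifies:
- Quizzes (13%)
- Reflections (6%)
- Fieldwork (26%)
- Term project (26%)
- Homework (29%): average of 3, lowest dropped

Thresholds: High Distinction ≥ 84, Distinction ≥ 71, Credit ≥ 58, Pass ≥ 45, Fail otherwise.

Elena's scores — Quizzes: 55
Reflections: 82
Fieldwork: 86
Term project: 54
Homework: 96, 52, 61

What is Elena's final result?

Homework: drop 52 → average of remaining 2 = 157/2 = 78.5
Weighted total:
  Quizzes 55 × 0.13 = 7.15
  Reflections 82 × 0.06 = 4.92
  Fieldwork 86 × 0.26 = 22.36
  Term project 54 × 0.26 = 14.04
  Homework 78.5 × 0.29 = 22.765
Sum = 71.235
71.235 is ≥ 71 and < 84 → Distinction

Distinction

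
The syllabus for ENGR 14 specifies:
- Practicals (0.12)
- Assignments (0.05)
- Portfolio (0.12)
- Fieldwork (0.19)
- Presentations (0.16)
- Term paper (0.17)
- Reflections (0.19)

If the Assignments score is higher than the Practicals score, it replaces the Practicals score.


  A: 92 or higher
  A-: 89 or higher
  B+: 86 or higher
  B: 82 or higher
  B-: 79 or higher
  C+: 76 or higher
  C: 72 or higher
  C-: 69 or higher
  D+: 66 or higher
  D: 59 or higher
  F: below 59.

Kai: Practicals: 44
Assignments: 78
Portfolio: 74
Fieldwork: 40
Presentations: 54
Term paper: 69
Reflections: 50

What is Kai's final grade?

D

Assignments (78) > Practicals (44), so Practicals counts as 78.
Weighted total:
  Practicals 78 × 0.12 = 9.36
  Assignments 78 × 0.05 = 3.9
  Portfolio 74 × 0.12 = 8.88
  Fieldwork 40 × 0.19 = 7.6
  Presentations 54 × 0.16 = 8.64
  Term paper 69 × 0.17 = 11.73
  Reflections 50 × 0.19 = 9.5
Sum = 59.61
59.61 is ≥ 59 and < 66 → D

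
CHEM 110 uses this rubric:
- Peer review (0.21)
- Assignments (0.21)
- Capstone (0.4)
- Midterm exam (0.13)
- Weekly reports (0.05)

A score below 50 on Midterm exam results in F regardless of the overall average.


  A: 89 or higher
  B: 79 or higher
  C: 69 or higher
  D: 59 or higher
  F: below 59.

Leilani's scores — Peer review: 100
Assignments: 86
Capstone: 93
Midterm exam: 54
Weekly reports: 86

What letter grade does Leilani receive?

B

Midterm exam score 54 ≥ 50: minimum met.
Weighted total:
  Peer review 100 × 0.21 = 21
  Assignments 86 × 0.21 = 18.06
  Capstone 93 × 0.4 = 37.2
  Midterm exam 54 × 0.13 = 7.02
  Weekly reports 86 × 0.05 = 4.3
Sum = 87.58
87.58 is ≥ 79 and < 89 → B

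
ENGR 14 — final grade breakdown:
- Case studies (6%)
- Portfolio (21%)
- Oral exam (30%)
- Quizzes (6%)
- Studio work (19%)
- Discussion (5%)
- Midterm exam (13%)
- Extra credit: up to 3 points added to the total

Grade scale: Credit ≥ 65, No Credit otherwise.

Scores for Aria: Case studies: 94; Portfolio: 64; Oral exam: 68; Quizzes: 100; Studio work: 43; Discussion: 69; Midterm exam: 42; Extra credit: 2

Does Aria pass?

No Credit

Weighted total:
  Case studies 94 × 0.06 = 5.64
  Portfolio 64 × 0.21 = 13.44
  Oral exam 68 × 0.3 = 20.4
  Quizzes 100 × 0.06 = 6
  Studio work 43 × 0.19 = 8.17
  Discussion 69 × 0.05 = 3.45
  Midterm exam 42 × 0.13 = 5.46
Sum = 62.56
Extra credit: 62.56 + 2 = 64.56
64.56 < 65 → No Credit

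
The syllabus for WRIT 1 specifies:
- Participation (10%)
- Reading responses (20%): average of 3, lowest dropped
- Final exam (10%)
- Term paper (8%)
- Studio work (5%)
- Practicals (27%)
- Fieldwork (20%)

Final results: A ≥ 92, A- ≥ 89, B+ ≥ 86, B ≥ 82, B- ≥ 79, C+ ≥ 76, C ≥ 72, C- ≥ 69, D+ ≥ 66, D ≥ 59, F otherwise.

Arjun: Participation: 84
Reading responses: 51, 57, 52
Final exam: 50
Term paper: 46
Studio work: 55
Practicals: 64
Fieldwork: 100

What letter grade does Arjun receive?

Reading responses: drop 51 → average of remaining 2 = 109/2 = 54.5
Weighted total:
  Participation 84 × 0.1 = 8.4
  Reading responses 54.5 × 0.2 = 10.9
  Final exam 50 × 0.1 = 5
  Term paper 46 × 0.08 = 3.68
  Studio work 55 × 0.05 = 2.75
  Practicals 64 × 0.27 = 17.28
  Fieldwork 100 × 0.2 = 20
Sum = 68.01
68.01 is ≥ 66 and < 69 → D+

D+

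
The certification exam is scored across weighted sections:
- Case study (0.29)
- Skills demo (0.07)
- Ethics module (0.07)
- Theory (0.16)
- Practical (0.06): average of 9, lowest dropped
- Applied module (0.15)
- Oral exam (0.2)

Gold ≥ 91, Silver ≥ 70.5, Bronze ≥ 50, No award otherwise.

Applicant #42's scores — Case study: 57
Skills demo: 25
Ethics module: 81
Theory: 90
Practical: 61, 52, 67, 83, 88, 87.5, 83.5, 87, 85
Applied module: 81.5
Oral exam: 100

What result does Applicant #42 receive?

Practical: drop 52 → average of remaining 8 = 642/8 = 80.25
Weighted total:
  Case study 57 × 0.29 = 16.53
  Skills demo 25 × 0.07 = 1.75
  Ethics module 81 × 0.07 = 5.67
  Theory 90 × 0.16 = 14.4
  Practical 80.25 × 0.06 = 4.815
  Applied module 81.5 × 0.15 = 12.225
  Oral exam 100 × 0.2 = 20
Sum = 75.39
75.39 is ≥ 70.5 and < 91 → Silver

Silver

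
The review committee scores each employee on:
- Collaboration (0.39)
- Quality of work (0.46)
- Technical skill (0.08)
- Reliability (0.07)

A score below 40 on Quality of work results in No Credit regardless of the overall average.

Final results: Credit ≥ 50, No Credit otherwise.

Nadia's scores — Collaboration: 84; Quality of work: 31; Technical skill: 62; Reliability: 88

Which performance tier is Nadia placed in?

No Credit

Quality of work score 31 < 40: minimum not met.
Weighted total:
  Collaboration 84 × 0.39 = 32.76
  Quality of work 31 × 0.46 = 14.26
  Technical skill 62 × 0.08 = 4.96
  Reliability 88 × 0.07 = 6.16
Sum = 58.14
Because the Quality of work minimum was not met, the result is No Credit.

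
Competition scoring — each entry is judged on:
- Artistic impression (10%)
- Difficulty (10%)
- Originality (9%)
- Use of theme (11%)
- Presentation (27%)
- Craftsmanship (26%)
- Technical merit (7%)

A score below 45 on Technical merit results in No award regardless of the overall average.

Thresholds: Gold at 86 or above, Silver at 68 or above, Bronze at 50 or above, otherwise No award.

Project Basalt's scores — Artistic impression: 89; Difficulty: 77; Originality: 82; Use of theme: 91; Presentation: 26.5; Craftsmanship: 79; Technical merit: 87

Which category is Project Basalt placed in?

Bronze

Technical merit score 87 ≥ 45: minimum met.
Weighted total:
  Artistic impression 89 × 0.1 = 8.9
  Difficulty 77 × 0.1 = 7.7
  Originality 82 × 0.09 = 7.38
  Use of theme 91 × 0.11 = 10.01
  Presentation 26.5 × 0.27 = 7.155
  Craftsmanship 79 × 0.26 = 20.54
  Technical merit 87 × 0.07 = 6.09
Sum = 67.775
67.775 is ≥ 50 and < 68 → Bronze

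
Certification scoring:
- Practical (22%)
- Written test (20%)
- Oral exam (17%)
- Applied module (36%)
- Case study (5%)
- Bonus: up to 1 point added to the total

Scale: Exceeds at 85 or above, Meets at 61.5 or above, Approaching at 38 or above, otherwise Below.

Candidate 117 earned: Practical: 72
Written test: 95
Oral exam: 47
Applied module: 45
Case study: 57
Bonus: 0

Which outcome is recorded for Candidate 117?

Weighted total:
  Practical 72 × 0.22 = 15.84
  Written test 95 × 0.2 = 19
  Oral exam 47 × 0.17 = 7.99
  Applied module 45 × 0.36 = 16.2
  Case study 57 × 0.05 = 2.85
Sum = 61.88
Bonus: 61.88 + 0 = 61.88
61.88 is ≥ 61.5 and < 85 → Meets

Meets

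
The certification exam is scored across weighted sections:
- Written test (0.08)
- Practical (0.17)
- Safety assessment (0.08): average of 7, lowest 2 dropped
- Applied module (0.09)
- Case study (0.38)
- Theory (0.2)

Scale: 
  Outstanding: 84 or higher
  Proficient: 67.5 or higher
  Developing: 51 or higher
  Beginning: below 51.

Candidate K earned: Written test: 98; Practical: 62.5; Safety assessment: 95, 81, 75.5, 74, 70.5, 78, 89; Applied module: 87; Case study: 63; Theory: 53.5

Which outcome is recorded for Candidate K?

Safety assessment: drop 70.5, 74 → average of remaining 5 = 418.5/5 = 83.7
Weighted total:
  Written test 98 × 0.08 = 7.84
  Practical 62.5 × 0.17 = 10.625
  Safety assessment 83.7 × 0.08 = 6.696
  Applied module 87 × 0.09 = 7.83
  Case study 63 × 0.38 = 23.94
  Theory 53.5 × 0.2 = 10.7
Sum = 67.631
67.631 is ≥ 67.5 and < 84 → Proficient

Proficient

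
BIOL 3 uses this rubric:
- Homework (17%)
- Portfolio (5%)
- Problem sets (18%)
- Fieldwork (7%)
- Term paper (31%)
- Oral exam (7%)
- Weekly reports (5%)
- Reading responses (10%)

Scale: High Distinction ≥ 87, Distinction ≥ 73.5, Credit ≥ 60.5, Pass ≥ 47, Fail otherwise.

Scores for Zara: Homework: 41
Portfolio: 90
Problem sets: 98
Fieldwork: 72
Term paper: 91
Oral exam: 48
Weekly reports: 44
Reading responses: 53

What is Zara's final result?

Weighted total:
  Homework 41 × 0.17 = 6.97
  Portfolio 90 × 0.05 = 4.5
  Problem sets 98 × 0.18 = 17.64
  Fieldwork 72 × 0.07 = 5.04
  Term paper 91 × 0.31 = 28.21
  Oral exam 48 × 0.07 = 3.36
  Weekly reports 44 × 0.05 = 2.2
  Reading responses 53 × 0.1 = 5.3
Sum = 73.22
73.22 is ≥ 60.5 and < 73.5 → Credit

Credit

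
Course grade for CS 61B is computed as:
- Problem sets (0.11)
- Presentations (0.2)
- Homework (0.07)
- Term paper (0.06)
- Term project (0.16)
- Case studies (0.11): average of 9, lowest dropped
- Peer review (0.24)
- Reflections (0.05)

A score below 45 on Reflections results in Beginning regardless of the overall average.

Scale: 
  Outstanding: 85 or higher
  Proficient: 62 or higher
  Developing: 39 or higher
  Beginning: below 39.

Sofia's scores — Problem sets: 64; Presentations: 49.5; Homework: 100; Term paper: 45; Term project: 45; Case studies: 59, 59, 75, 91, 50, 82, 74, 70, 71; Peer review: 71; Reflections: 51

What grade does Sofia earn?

Developing

Case studies: drop 50 → average of remaining 8 = 581/8 = 72.625
Reflections score 51 ≥ 45: minimum met.
Weighted total:
  Problem sets 64 × 0.11 = 7.04
  Presentations 49.5 × 0.2 = 9.9
  Homework 100 × 0.07 = 7
  Term paper 45 × 0.06 = 2.7
  Term project 45 × 0.16 = 7.2
  Case studies 72.625 × 0.11 = 7.98875
  Peer review 71 × 0.24 = 17.04
  Reflections 51 × 0.05 = 2.55
Sum = 61.41875
61.41875 is ≥ 39 and < 62 → Developing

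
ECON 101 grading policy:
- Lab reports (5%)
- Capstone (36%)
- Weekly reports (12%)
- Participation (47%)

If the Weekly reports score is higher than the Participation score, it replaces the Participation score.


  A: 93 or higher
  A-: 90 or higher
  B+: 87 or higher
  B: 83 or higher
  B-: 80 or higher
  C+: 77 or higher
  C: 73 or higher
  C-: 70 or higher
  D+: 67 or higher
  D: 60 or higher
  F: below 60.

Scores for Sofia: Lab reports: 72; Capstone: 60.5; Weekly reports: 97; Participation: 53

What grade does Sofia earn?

B-

Weekly reports (97) > Participation (53), so Participation counts as 97.
Weighted total:
  Lab reports 72 × 0.05 = 3.6
  Capstone 60.5 × 0.36 = 21.78
  Weekly reports 97 × 0.12 = 11.64
  Participation 97 × 0.47 = 45.59
Sum = 82.61
82.61 is ≥ 80 and < 83 → B-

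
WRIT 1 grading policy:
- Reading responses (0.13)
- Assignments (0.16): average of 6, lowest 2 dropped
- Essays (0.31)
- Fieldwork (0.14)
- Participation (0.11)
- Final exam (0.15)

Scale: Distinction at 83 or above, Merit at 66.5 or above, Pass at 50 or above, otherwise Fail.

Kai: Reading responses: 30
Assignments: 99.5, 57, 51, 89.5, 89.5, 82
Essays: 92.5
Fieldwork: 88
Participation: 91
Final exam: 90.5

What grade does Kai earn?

Assignments: drop 51, 57 → average of remaining 4 = 360.5/4 = 90.125
Weighted total:
  Reading responses 30 × 0.13 = 3.9
  Assignments 90.125 × 0.16 = 14.42
  Essays 92.5 × 0.31 = 28.675
  Fieldwork 88 × 0.14 = 12.32
  Participation 91 × 0.11 = 10.01
  Final exam 90.5 × 0.15 = 13.575
Sum = 82.9
82.9 is ≥ 66.5 and < 83 → Merit

Merit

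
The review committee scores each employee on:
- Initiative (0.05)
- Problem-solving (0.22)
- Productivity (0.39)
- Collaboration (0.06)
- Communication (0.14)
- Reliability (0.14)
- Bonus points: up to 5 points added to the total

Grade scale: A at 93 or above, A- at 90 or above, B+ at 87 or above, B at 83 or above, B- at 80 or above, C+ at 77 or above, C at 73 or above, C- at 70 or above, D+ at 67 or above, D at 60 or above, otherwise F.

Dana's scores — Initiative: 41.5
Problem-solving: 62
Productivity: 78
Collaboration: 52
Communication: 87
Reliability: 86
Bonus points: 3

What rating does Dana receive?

Weighted total:
  Initiative 41.5 × 0.05 = 2.075
  Problem-solving 62 × 0.22 = 13.64
  Productivity 78 × 0.39 = 30.42
  Collaboration 52 × 0.06 = 3.12
  Communication 87 × 0.14 = 12.18
  Reliability 86 × 0.14 = 12.04
Sum = 73.475
Bonus points: 73.475 + 3 = 76.475
76.475 is ≥ 73 and < 77 → C

C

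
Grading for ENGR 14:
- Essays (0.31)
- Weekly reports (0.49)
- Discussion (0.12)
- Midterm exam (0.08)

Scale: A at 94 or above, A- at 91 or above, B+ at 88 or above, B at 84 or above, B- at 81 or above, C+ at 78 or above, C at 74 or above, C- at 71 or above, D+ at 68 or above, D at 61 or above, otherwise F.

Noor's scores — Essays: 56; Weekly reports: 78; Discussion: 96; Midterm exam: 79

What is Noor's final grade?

C-

Weighted total:
  Essays 56 × 0.31 = 17.36
  Weekly reports 78 × 0.49 = 38.22
  Discussion 96 × 0.12 = 11.52
  Midterm exam 79 × 0.08 = 6.32
Sum = 73.42
73.42 is ≥ 71 and < 74 → C-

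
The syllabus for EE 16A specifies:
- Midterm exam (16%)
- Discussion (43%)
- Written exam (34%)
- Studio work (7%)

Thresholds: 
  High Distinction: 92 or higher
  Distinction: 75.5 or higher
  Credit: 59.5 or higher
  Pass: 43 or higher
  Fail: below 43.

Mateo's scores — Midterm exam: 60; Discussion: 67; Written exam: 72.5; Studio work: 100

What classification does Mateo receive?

Weighted total:
  Midterm exam 60 × 0.16 = 9.6
  Discussion 67 × 0.43 = 28.81
  Written exam 72.5 × 0.34 = 24.65
  Studio work 100 × 0.07 = 7
Sum = 70.06
70.06 is ≥ 59.5 and < 75.5 → Credit

Credit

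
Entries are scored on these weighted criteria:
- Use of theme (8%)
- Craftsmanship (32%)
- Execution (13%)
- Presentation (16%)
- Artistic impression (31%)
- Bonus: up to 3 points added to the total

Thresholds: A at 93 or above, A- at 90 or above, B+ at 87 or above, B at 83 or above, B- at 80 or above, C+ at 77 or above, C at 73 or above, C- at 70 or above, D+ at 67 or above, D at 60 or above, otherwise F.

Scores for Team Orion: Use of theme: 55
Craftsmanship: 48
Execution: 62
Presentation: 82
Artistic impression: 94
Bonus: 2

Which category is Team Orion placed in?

Weighted total:
  Use of theme 55 × 0.08 = 4.4
  Craftsmanship 48 × 0.32 = 15.36
  Execution 62 × 0.13 = 8.06
  Presentation 82 × 0.16 = 13.12
  Artistic impression 94 × 0.31 = 29.14
Sum = 70.08
Bonus: 70.08 + 2 = 72.08
72.08 is ≥ 70 and < 73 → C-

C-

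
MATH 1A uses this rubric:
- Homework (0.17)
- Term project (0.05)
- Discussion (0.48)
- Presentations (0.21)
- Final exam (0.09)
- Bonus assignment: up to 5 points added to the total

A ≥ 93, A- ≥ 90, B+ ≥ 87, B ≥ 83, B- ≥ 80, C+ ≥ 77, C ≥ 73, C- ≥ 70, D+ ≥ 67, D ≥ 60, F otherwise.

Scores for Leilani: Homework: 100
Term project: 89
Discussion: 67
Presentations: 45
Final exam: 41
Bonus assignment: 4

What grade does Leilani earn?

Weighted total:
  Homework 100 × 0.17 = 17
  Term project 89 × 0.05 = 4.45
  Discussion 67 × 0.48 = 32.16
  Presentations 45 × 0.21 = 9.45
  Final exam 41 × 0.09 = 3.69
Sum = 66.75
Bonus assignment: 66.75 + 4 = 70.75
70.75 is ≥ 70 and < 73 → C-

C-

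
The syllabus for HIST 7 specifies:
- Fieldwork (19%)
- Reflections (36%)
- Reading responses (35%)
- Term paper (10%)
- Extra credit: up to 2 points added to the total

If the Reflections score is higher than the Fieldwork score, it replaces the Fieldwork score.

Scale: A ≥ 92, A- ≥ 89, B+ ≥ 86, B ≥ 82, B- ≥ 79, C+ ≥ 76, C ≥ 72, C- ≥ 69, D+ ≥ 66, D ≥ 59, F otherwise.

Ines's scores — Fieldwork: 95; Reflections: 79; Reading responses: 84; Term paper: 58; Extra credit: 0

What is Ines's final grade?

B-

Reflections (79) ≤ Fieldwork (95), so Fieldwork stays at 95.
Weighted total:
  Fieldwork 95 × 0.19 = 18.05
  Reflections 79 × 0.36 = 28.44
  Reading responses 84 × 0.35 = 29.4
  Term paper 58 × 0.1 = 5.8
Sum = 81.69
Extra credit: 81.69 + 0 = 81.69
81.69 is ≥ 79 and < 82 → B-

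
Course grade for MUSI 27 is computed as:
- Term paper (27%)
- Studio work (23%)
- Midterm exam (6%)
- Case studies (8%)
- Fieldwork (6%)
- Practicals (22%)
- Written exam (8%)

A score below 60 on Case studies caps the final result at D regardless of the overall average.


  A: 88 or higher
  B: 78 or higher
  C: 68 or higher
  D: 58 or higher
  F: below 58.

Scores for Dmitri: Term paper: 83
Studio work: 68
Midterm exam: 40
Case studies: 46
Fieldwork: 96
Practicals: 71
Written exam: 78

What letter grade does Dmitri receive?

D

Case studies score 46 < 60: minimum not met.
Weighted total:
  Term paper 83 × 0.27 = 22.41
  Studio work 68 × 0.23 = 15.64
  Midterm exam 40 × 0.06 = 2.4
  Case studies 46 × 0.08 = 3.68
  Fieldwork 96 × 0.06 = 5.76
  Practicals 71 × 0.22 = 15.62
  Written exam 78 × 0.08 = 6.24
Sum = 71.75
71.75 would be C; cap at D applies → D.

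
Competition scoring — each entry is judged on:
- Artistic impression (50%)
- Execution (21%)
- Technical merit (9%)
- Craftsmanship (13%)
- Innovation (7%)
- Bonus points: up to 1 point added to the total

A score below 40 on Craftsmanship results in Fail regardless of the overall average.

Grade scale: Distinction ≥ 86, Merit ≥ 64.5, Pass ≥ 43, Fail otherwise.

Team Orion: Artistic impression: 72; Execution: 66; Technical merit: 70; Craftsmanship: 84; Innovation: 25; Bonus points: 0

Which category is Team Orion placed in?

Merit

Craftsmanship score 84 ≥ 40: minimum met.
Weighted total:
  Artistic impression 72 × 0.5 = 36
  Execution 66 × 0.21 = 13.86
  Technical merit 70 × 0.09 = 6.3
  Craftsmanship 84 × 0.13 = 10.92
  Innovation 25 × 0.07 = 1.75
Sum = 68.83
Bonus points: 68.83 + 0 = 68.83
68.83 is ≥ 64.5 and < 86 → Merit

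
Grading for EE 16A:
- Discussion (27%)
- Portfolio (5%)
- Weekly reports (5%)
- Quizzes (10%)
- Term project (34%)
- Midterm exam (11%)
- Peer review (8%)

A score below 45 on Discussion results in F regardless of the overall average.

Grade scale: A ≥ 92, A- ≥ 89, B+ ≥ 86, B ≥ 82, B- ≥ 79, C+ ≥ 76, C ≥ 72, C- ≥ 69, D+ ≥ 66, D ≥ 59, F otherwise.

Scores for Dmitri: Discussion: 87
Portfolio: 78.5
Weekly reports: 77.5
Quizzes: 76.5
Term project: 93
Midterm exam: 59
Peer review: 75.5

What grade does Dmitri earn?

Discussion score 87 ≥ 45: minimum met.
Weighted total:
  Discussion 87 × 0.27 = 23.49
  Portfolio 78.5 × 0.05 = 3.925
  Weekly reports 77.5 × 0.05 = 3.875
  Quizzes 76.5 × 0.1 = 7.65
  Term project 93 × 0.34 = 31.62
  Midterm exam 59 × 0.11 = 6.49
  Peer review 75.5 × 0.08 = 6.04
Sum = 83.09
83.09 is ≥ 82 and < 86 → B

B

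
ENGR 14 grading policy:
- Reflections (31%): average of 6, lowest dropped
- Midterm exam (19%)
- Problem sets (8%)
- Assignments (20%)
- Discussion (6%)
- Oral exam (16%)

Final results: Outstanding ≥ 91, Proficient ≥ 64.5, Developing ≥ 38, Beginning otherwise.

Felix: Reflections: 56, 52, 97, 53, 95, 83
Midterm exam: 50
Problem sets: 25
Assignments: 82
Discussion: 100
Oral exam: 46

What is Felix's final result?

Proficient

Reflections: drop 52 → average of remaining 5 = 384/5 = 76.8
Weighted total:
  Reflections 76.8 × 0.31 = 23.808
  Midterm exam 50 × 0.19 = 9.5
  Problem sets 25 × 0.08 = 2
  Assignments 82 × 0.2 = 16.4
  Discussion 100 × 0.06 = 6
  Oral exam 46 × 0.16 = 7.36
Sum = 65.068
65.068 is ≥ 64.5 and < 91 → Proficient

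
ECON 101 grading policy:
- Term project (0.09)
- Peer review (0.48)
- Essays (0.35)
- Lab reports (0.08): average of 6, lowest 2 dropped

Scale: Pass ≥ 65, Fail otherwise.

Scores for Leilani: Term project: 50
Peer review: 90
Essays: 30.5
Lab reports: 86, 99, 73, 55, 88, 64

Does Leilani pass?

Lab reports: drop 55, 64 → average of remaining 4 = 346/4 = 86.5
Weighted total:
  Term project 50 × 0.09 = 4.5
  Peer review 90 × 0.48 = 43.2
  Essays 30.5 × 0.35 = 10.675
  Lab reports 86.5 × 0.08 = 6.92
Sum = 65.295
65.295 ≥ 65 → Pass

Pass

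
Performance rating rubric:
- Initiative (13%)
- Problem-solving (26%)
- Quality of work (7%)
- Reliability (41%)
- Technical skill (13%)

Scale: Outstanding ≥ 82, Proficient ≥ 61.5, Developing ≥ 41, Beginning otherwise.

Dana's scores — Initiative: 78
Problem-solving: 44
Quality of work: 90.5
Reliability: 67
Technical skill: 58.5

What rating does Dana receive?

Proficient

Weighted total:
  Initiative 78 × 0.13 = 10.14
  Problem-solving 44 × 0.26 = 11.44
  Quality of work 90.5 × 0.07 = 6.335
  Reliability 67 × 0.41 = 27.47
  Technical skill 58.5 × 0.13 = 7.605
Sum = 62.99
62.99 is ≥ 61.5 and < 82 → Proficient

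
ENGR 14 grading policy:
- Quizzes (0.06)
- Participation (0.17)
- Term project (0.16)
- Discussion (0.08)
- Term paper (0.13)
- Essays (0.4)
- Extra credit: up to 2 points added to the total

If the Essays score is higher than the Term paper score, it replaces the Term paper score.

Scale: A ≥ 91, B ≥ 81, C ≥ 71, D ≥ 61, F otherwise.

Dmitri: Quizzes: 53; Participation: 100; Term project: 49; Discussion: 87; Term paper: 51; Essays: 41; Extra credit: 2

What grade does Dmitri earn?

F

Essays (41) ≤ Term paper (51), so Term paper stays at 51.
Weighted total:
  Quizzes 53 × 0.06 = 3.18
  Participation 100 × 0.17 = 17
  Term project 49 × 0.16 = 7.84
  Discussion 87 × 0.08 = 6.96
  Term paper 51 × 0.13 = 6.63
  Essays 41 × 0.4 = 16.4
Sum = 58.01
Extra credit: 58.01 + 2 = 60.01
60.01 < 61 → F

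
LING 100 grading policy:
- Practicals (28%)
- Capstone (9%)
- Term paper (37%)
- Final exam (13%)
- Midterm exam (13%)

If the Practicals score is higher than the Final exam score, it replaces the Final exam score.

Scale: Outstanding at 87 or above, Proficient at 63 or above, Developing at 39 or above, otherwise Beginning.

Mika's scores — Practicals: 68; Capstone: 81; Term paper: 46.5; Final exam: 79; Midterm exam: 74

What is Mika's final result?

Proficient

Practicals (68) ≤ Final exam (79), so Final exam stays at 79.
Weighted total:
  Practicals 68 × 0.28 = 19.04
  Capstone 81 × 0.09 = 7.29
  Term paper 46.5 × 0.37 = 17.205
  Final exam 79 × 0.13 = 10.27
  Midterm exam 74 × 0.13 = 9.62
Sum = 63.425
63.425 is ≥ 63 and < 87 → Proficient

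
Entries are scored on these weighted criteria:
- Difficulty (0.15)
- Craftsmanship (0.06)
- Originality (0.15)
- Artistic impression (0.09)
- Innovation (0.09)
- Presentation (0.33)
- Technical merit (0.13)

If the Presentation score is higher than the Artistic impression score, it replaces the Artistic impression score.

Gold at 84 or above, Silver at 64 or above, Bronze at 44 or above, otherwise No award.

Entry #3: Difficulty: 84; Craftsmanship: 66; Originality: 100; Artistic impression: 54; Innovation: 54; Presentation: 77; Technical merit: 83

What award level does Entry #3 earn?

Silver

Presentation (77) > Artistic impression (54), so Artistic impression counts as 77.
Weighted total:
  Difficulty 84 × 0.15 = 12.6
  Craftsmanship 66 × 0.06 = 3.96
  Originality 100 × 0.15 = 15
  Artistic impression 77 × 0.09 = 6.93
  Innovation 54 × 0.09 = 4.86
  Presentation 77 × 0.33 = 25.41
  Technical merit 83 × 0.13 = 10.79
Sum = 79.55
79.55 is ≥ 64 and < 84 → Silver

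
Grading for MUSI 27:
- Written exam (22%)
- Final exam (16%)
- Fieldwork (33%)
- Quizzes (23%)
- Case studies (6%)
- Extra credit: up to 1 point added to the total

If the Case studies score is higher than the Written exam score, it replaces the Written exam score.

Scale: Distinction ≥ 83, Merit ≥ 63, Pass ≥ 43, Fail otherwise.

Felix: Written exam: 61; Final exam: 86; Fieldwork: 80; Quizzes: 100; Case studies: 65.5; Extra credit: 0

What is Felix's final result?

Merit

Case studies (65.5) > Written exam (61), so Written exam counts as 65.5.
Weighted total:
  Written exam 65.5 × 0.22 = 14.41
  Final exam 86 × 0.16 = 13.76
  Fieldwork 80 × 0.33 = 26.4
  Quizzes 100 × 0.23 = 23
  Case studies 65.5 × 0.06 = 3.93
Sum = 81.5
Extra credit: 81.5 + 0 = 81.5
81.5 is ≥ 63 and < 83 → Merit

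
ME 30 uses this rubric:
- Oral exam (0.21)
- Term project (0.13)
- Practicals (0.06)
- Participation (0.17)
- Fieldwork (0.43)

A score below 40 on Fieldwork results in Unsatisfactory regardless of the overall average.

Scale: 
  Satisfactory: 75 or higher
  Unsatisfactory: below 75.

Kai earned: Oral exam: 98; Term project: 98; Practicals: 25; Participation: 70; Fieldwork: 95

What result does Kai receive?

Satisfactory

Fieldwork score 95 ≥ 40: minimum met.
Weighted total:
  Oral exam 98 × 0.21 = 20.58
  Term project 98 × 0.13 = 12.74
  Practicals 25 × 0.06 = 1.5
  Participation 70 × 0.17 = 11.9
  Fieldwork 95 × 0.43 = 40.85
Sum = 87.57
87.57 ≥ 75 → Satisfactory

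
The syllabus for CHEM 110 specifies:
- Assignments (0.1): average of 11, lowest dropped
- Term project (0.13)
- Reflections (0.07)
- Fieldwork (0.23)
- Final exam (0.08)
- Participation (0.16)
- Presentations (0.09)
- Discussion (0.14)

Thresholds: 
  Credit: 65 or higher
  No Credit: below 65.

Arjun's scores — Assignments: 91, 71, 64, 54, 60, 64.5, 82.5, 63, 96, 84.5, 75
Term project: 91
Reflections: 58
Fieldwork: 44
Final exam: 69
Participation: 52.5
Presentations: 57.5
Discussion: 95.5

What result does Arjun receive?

Credit

Assignments: drop 54 → average of remaining 10 = 751.5/10 = 75.15
Weighted total:
  Assignments 75.15 × 0.1 = 7.515
  Term project 91 × 0.13 = 11.83
  Reflections 58 × 0.07 = 4.06
  Fieldwork 44 × 0.23 = 10.12
  Final exam 69 × 0.08 = 5.52
  Participation 52.5 × 0.16 = 8.4
  Presentations 57.5 × 0.09 = 5.175
  Discussion 95.5 × 0.14 = 13.37
Sum = 65.99
65.99 ≥ 65 → Credit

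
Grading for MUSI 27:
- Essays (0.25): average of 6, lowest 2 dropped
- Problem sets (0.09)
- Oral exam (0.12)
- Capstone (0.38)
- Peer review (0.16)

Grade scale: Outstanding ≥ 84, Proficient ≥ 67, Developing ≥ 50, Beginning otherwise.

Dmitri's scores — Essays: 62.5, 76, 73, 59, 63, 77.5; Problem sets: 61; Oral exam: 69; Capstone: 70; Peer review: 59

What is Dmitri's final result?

Proficient

Essays: drop 59, 62.5 → average of remaining 4 = 289.5/4 = 72.375
Weighted total:
  Essays 72.375 × 0.25 = 18.09375
  Problem sets 61 × 0.09 = 5.49
  Oral exam 69 × 0.12 = 8.28
  Capstone 70 × 0.38 = 26.6
  Peer review 59 × 0.16 = 9.44
Sum = 67.90375
67.90375 is ≥ 67 and < 84 → Proficient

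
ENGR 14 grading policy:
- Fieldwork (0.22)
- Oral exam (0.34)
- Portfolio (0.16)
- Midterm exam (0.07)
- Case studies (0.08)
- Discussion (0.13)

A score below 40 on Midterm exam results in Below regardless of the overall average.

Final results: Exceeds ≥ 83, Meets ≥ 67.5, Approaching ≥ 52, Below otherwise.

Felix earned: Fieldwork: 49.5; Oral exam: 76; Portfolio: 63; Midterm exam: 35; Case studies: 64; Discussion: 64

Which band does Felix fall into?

Below

Midterm exam score 35 < 40: minimum not met.
Weighted total:
  Fieldwork 49.5 × 0.22 = 10.89
  Oral exam 76 × 0.34 = 25.84
  Portfolio 63 × 0.16 = 10.08
  Midterm exam 35 × 0.07 = 2.45
  Case studies 64 × 0.08 = 5.12
  Discussion 64 × 0.13 = 8.32
Sum = 62.7
Because the Midterm exam minimum was not met, the result is Below.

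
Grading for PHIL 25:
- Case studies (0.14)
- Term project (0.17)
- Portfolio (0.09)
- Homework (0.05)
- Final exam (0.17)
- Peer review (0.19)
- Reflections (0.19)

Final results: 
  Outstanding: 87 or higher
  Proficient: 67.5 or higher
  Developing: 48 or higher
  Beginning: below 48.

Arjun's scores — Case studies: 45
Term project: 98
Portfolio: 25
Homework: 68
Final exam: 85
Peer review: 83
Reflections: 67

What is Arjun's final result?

Proficient

Weighted total:
  Case studies 45 × 0.14 = 6.3
  Term project 98 × 0.17 = 16.66
  Portfolio 25 × 0.09 = 2.25
  Homework 68 × 0.05 = 3.4
  Final exam 85 × 0.17 = 14.45
  Peer review 83 × 0.19 = 15.77
  Reflections 67 × 0.19 = 12.73
Sum = 71.56
71.56 is ≥ 67.5 and < 87 → Proficient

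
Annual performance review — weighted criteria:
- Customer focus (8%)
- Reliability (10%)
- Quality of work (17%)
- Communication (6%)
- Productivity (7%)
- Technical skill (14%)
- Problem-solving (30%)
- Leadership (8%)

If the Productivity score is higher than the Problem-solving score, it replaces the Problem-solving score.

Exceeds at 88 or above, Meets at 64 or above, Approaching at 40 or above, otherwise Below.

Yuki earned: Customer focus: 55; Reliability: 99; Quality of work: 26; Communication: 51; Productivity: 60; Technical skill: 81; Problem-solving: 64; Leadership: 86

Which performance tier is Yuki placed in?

Approaching

Productivity (60) ≤ Problem-solving (64), so Problem-solving stays at 64.
Weighted total:
  Customer focus 55 × 0.08 = 4.4
  Reliability 99 × 0.1 = 9.9
  Quality of work 26 × 0.17 = 4.42
  Communication 51 × 0.06 = 3.06
  Productivity 60 × 0.07 = 4.2
  Technical skill 81 × 0.14 = 11.34
  Problem-solving 64 × 0.3 = 19.2
  Leadership 86 × 0.08 = 6.88
Sum = 63.4
63.4 is ≥ 40 and < 64 → Approaching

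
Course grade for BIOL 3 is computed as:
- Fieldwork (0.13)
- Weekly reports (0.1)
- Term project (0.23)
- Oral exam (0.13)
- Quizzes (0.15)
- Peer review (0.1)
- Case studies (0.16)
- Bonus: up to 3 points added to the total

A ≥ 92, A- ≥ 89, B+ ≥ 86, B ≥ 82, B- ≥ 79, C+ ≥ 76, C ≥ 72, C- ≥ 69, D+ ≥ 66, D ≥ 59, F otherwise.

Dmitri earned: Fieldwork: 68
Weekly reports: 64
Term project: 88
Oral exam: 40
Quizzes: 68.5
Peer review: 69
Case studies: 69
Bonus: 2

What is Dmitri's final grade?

C-

Weighted total:
  Fieldwork 68 × 0.13 = 8.84
  Weekly reports 64 × 0.1 = 6.4
  Term project 88 × 0.23 = 20.24
  Oral exam 40 × 0.13 = 5.2
  Quizzes 68.5 × 0.15 = 10.275
  Peer review 69 × 0.1 = 6.9
  Case studies 69 × 0.16 = 11.04
Sum = 68.895
Bonus: 68.895 + 2 = 70.895
70.895 is ≥ 69 and < 72 → C-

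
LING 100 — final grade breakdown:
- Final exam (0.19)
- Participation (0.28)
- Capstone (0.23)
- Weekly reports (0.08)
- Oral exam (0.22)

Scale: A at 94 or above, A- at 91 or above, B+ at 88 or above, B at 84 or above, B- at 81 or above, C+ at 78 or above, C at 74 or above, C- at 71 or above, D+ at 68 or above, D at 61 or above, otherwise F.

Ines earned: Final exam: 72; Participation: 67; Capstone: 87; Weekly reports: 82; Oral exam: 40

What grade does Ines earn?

Weighted total:
  Final exam 72 × 0.19 = 13.68
  Participation 67 × 0.28 = 18.76
  Capstone 87 × 0.23 = 20.01
  Weekly reports 82 × 0.08 = 6.56
  Oral exam 40 × 0.22 = 8.8
Sum = 67.81
67.81 is ≥ 61 and < 68 → D

D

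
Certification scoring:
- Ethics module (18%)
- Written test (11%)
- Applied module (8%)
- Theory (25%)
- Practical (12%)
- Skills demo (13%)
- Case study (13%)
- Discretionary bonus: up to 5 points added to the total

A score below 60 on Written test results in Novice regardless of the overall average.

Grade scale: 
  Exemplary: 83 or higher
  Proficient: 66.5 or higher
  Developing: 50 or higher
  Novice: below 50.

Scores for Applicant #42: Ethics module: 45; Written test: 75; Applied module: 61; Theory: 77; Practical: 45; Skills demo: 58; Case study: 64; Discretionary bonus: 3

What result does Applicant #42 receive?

Written test score 75 ≥ 60: minimum met.
Weighted total:
  Ethics module 45 × 0.18 = 8.1
  Written test 75 × 0.11 = 8.25
  Applied module 61 × 0.08 = 4.88
  Theory 77 × 0.25 = 19.25
  Practical 45 × 0.12 = 5.4
  Skills demo 58 × 0.13 = 7.54
  Case study 64 × 0.13 = 8.32
Sum = 61.74
Discretionary bonus: 61.74 + 3 = 64.74
64.74 is ≥ 50 and < 66.5 → Developing

Developing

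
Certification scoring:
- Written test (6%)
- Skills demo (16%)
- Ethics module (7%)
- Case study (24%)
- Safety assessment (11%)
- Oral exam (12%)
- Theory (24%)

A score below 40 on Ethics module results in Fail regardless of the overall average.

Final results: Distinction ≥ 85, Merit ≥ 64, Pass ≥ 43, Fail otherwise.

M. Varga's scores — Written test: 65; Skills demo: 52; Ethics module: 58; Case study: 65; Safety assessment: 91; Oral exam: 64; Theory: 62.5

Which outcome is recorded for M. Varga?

Merit

Ethics module score 58 ≥ 40: minimum met.
Weighted total:
  Written test 65 × 0.06 = 3.9
  Skills demo 52 × 0.16 = 8.32
  Ethics module 58 × 0.07 = 4.06
  Case study 65 × 0.24 = 15.6
  Safety assessment 91 × 0.11 = 10.01
  Oral exam 64 × 0.12 = 7.68
  Theory 62.5 × 0.24 = 15
Sum = 64.57
64.57 is ≥ 64 and < 85 → Merit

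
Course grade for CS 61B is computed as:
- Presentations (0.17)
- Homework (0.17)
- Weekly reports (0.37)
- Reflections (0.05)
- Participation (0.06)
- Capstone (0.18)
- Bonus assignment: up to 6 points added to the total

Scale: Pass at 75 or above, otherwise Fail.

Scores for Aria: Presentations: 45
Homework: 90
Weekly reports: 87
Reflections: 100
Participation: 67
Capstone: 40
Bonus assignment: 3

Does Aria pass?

Fail

Weighted total:
  Presentations 45 × 0.17 = 7.65
  Homework 90 × 0.17 = 15.3
  Weekly reports 87 × 0.37 = 32.19
  Reflections 100 × 0.05 = 5
  Participation 67 × 0.06 = 4.02
  Capstone 40 × 0.18 = 7.2
Sum = 71.36
Bonus assignment: 71.36 + 3 = 74.36
74.36 < 75 → Fail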